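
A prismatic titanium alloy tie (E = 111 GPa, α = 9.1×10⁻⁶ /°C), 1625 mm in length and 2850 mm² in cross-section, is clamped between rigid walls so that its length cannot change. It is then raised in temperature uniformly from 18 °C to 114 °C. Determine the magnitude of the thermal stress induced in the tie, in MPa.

Because both ends are immovable the net strain is zero, and the suppressed thermal strain is αΔT = 9.1×10⁻⁶ × 96 = 873.6×10⁻⁶.
The stress required to suppress this strain is σ = Eε = 111×10³ × 873.6×10⁻⁶ = 96.97 MPa, compressive since the tie is trying to expand.

σ ≈ 97 MPa (compressive)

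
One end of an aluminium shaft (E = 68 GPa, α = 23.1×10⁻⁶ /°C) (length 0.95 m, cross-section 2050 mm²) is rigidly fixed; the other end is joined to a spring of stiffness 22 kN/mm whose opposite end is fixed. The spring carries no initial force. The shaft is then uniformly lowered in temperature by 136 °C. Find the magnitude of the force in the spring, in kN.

P ≈ 57.1 kN

If the spring were absent the shaft would shorten by αΔT L = 23.1×10⁻⁶ × 136 × 950 = 2.985 mm.
Let P be the tensile force in the spring. The shaft extends elastically by PL/(AE) and the spring stretches by P/k; together these equal δ_free.
P [ L/(AE) + 1/k ] = δ_free → P [ 950/(2050×68×10³) + 1/(22×10³) ] = 2.985.
P = 2.985 / 5.227×10⁻⁵ = 57100 N.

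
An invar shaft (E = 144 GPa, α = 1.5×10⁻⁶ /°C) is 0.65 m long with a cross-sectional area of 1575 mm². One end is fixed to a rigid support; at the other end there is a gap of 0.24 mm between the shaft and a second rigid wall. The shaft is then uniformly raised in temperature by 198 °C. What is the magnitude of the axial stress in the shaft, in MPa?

σ ≈ 0 MPa

Unrestrained expansion: δ_free = αΔT L = 1.5×10⁻⁶ × 198 × 650 = 0.193 mm.
This is smaller than the 0.24 mm clearance, so the shaft expands freely without reaching the stop — the stress is zero.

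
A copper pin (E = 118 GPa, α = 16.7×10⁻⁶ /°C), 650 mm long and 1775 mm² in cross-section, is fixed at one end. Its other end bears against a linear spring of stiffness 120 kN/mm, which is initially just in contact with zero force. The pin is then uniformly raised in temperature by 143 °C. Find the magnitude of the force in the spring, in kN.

Free thermal expansion: δ_free = αΔT L = 16.7×10⁻⁶ × 143 × 650 = 1.552 mm.
With a force P in the spring, the elastic change of the pin is PL/(AE) and that of the spring is P/k; compatibility requires their sum to equal δ_free.
So P = δ_free / [L/(AE) + 1/k] = 1.552 / [ 650/(1775×118×10³) + 1/(120×10³) ].
P = 1.552 / 1.144×10⁻⁵ = 135700 N.

P ≈ 136 kN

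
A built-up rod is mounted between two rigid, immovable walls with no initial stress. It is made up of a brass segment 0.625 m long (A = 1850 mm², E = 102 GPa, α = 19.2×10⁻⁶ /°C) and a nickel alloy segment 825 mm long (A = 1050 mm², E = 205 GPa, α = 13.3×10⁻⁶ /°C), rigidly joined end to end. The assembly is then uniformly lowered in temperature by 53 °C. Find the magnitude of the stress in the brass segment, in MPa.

σ ≈ 92.1 MPa (tensile)

Free thermal contraction of the whole bar: Σ αᵢΔT Lᵢ = 19.2×10⁻⁶×53×625 + 13.3×10⁻⁶×53×825 = 1.218 mm.
Since the ends are fixed, an axial force P builds up, equal in every segment, with P · Σ Lᵢ/(AᵢEᵢ) = δ_free.
Σ Lᵢ/(AᵢEᵢ) = 625/(1850×102×10³) + 825/(1050×205×10³) = 7.145×10⁻⁶ mm/N.
So P = 1.218 / 7.145×10⁻⁶ = 170.4 kN, tensile.
σ_{brass} = P / A = 170400 / 1850 = 92.11 MPa.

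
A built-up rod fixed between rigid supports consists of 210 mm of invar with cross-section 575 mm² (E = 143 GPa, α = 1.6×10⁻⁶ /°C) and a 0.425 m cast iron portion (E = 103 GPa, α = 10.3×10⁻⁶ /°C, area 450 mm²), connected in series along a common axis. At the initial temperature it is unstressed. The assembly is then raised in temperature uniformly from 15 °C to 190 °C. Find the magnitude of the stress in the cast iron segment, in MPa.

Free thermal expansion of the whole bar: Σ αᵢΔT Lᵢ = 1.6×10⁻⁶×175×210 + 10.3×10⁻⁶×175×425 = 0.8249 mm.
The walls prevent any net length change, so an axial force P (same in every segment) develops. Compatibility: P · Σ Lᵢ/(AᵢEᵢ) = δ_free.
Σ Lᵢ/(AᵢEᵢ) = 210/(575×143×10³) + 425/(450×103×10³) = 1.172×10⁻⁵ mm/N.
So P = 0.8249 / 1.172×10⁻⁵ = 70.36 kN, compressive.
σ_{cast iron} = P / A = 70360 / 450 = 156.4 MPa.

σ ≈ 156 MPa (compressive)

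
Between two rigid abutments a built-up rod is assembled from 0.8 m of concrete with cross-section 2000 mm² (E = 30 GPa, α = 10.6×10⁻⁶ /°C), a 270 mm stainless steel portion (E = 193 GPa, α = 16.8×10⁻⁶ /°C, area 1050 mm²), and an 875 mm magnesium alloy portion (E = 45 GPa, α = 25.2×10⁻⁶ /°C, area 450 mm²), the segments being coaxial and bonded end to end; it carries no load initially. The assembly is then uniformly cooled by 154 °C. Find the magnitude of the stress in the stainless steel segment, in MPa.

Free thermal contraction of the whole bar: Σ αᵢΔT Lᵢ = 10.6×10⁻⁶×154×800 + 16.8×10⁻⁶×154×270 + 25.2×10⁻⁶×154×875 = 5.4 mm.
The walls prevent any net length change, so an axial force P (same in every segment) develops. Compatibility: P · Σ Lᵢ/(AᵢEᵢ) = δ_free.
The series flexibility is Σ Lᵢ/(AᵢEᵢ) = 800/(2000×30×10³) + 270/(1050×193×10³) + 875/(450×45×10³) = 5.788×10⁻⁵ mm/N.
So P = 5.4 / 5.788×10⁻⁵ = 93.31 kN, tensile.
σ_{stainless steel} = P / A = 93310 / 1050 = 88.86 MPa.

σ ≈ 88.9 MPa (tensile)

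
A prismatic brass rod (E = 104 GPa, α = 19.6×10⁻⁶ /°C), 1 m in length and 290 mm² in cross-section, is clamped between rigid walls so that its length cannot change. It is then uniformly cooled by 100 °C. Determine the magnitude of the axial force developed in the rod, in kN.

P ≈ 59.1 kN (tensile)

The ends cannot move, so σ = EαΔT = 104×10³ × 19.6×10⁻⁶ × 100 = 203.8 MPa.
Then P = σA = 203.8 × 290 mm² = 59.11 kN, tensile.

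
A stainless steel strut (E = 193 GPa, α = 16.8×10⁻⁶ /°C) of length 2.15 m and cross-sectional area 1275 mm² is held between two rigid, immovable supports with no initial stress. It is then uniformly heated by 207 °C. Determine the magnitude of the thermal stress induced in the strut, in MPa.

The supports are rigid, so the total axial strain is zero. The restrained thermal strain is ε = αΔT = 16.8×10⁻⁶ × 207 = 3477.6×10⁻⁶.
Hence σ = E·αΔT = 193×10³ × 3477.6×10⁻⁶ = 671.2 MPa, compressive.

σ ≈ 671 MPa (compressive)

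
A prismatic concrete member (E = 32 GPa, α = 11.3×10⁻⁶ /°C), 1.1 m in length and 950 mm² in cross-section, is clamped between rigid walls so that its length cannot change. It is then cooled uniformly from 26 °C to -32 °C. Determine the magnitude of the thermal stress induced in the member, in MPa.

σ ≈ 21 MPa (tensile)

The supports are rigid, so the total axial strain is zero. The restrained thermal strain is ε = αΔT = 11.3×10⁻⁶ × 58 = 655.4×10⁻⁶.
Hence σ = E·αΔT = 32×10³ × 655.4×10⁻⁶ = 20.97 MPa, tensile.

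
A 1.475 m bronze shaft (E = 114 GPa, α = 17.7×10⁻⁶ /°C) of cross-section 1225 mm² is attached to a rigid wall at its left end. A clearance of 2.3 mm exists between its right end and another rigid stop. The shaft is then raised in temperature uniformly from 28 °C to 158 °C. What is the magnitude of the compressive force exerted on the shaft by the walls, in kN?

P ≈ 104 kN

Free thermal elongation = αΔT L = 17.7×10⁻⁶ × 130 × 1475 = 3.394 mm.
The gap closes (δ_free > 2.3 mm) and the wall then resists a further 3.394 − 2.3 = 1.094 mm of expansion.
That suppressed elongation corresponds to σ = E·Δ/L = 114×10³ × 1.094/1475 = 84.55 MPa.
Force on the wall = σA = 84.55 × 1225 mm² = 103.6 kN.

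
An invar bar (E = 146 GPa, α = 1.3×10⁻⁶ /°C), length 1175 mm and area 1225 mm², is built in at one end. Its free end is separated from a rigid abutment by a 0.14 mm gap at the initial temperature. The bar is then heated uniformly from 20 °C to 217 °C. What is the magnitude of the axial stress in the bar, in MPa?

σ ≈ 20 MPa (compressive)

Free thermal elongation = αΔT L = 1.3×10⁻⁶ × 197 × 1175 = 0.3009 mm.
After closing the 0.14 mm clearance, 0.3009 − 0.14 = 0.1609 mm of expansion remains to be suppressed by the wall.
That suppressed elongation corresponds to σ = E·Δ/L = 146×10³ × 0.1609/1175 = 19.99 MPa.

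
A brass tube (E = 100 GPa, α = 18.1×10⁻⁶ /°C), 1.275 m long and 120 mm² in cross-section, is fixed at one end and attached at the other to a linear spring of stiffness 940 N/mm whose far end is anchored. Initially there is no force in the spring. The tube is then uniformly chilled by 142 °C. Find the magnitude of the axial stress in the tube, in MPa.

σ ≈ 23.3 MPa (tensile)

The unrestrained thermal change is αΔT L = 18.1×10⁻⁶ × 142 × 1275 = 3.277 mm.
With a force P in the spring, the elastic change of the tube is PL/(AE) and that of the spring is P/k; compatibility requires their sum to equal δ_free.
P [ L/(AE) + 1/k ] = δ_free → P [ 1275/(120×100×10³) + 1/(940) ] = 3.277.
P = 3.277 / 0.00117 = 2801 N.
σ = P/A = 2801/120 = 23.34 MPa.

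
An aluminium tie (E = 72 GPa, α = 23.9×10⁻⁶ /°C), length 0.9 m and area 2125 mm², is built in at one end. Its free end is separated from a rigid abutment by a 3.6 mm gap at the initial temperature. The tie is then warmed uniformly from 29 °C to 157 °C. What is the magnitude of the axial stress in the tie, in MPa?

Unrestrained expansion: δ_free = αΔT L = 23.9×10⁻⁶ × 128 × 900 = 2.753 mm.
Since δ_free = 2.75 mm is less than the 3.6 mm gap, the tie never touches the wall. No axial force develops.

σ ≈ 0 MPa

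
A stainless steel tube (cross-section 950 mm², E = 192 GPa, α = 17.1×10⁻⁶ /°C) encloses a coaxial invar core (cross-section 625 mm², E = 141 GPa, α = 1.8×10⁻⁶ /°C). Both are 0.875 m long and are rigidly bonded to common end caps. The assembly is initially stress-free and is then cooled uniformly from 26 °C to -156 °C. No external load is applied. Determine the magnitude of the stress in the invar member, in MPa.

Equilibrium of a rigid end plate with no external load gives equal and opposite internal forces ±P in the two members. Since α_{stainless steel} > α_{invar}, cooling drives the stainless steel into tension and the invar into compression.
Setting the final lengths equal and cancelling L: (α₁ − α₂)ΔT = P/(A₁E₁) + P/(A₂E₂).
|α₁ − α₂|·ΔT = 15.3×10⁻⁶ × 182 = 0.002785.
1/(A₁E₁) + 1/(A₂E₂) = 1/(950×192×10³) + 1/(625×141×10³) = 1.683×10⁻⁸ N⁻¹.
So P = 0.002785 / 1.683×10⁻⁸ = 165.5 kN.
σ_{invar} = P/A₂ = 165500/625 = 264.7 MPa, compressive.

σ ≈ 265 MPa (compressive)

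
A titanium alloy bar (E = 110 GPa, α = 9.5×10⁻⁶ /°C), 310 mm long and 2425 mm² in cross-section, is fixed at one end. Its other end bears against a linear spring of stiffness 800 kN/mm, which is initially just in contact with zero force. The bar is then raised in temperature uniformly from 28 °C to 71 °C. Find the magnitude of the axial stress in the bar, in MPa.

If the spring were absent the bar would lengthen by αΔT L = 9.5×10⁻⁶ × 43 × 310 = 0.1266 mm.
With a force P in the spring, the elastic change of the bar is PL/(AE) and that of the spring is P/k; compatibility requires their sum to equal δ_free.
P [ L/(AE) + 1/k ] = δ_free → P [ 310/(2425×110×10³) + 1/(800×10³) ] = 0.1266.
P = 0.1266 / 2.412×10⁻⁶ = 52500 N.
σ = P/A = 52500/2425 = 21.65 MPa.

σ ≈ 21.6 MPa (compressive)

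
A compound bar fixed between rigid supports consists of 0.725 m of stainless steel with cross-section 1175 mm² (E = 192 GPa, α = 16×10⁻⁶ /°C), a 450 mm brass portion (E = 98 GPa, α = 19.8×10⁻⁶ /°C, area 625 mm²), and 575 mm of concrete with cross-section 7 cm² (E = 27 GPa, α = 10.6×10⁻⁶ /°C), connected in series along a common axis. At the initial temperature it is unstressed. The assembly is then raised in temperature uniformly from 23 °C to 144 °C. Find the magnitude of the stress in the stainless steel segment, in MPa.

With the walls removed the bar would change length by δ_free = Σ αᵢΔT Lᵢ = 16×10⁻⁶×121×725 + 19.8×10⁻⁶×121×450 + 10.6×10⁻⁶×121×575 = 3.219 mm.
The walls prevent any net length change, so an axial force P (same in every segment) develops. Compatibility: P · Σ Lᵢ/(AᵢEᵢ) = δ_free.
Σ Lᵢ/(AᵢEᵢ) = 725/(1175×192×10³) + 450/(625×98×10³) + 575/(700×27×10³) = 4.098×10⁻⁵ mm/N.
P = 3.219 / 4.098×10⁻⁵ = 78550 N = 78.55 kN, compressive.
σ_{stainless steel} = P / A = 78550 / 1175 = 66.85 MPa.

σ ≈ 66.8 MPa (compressive)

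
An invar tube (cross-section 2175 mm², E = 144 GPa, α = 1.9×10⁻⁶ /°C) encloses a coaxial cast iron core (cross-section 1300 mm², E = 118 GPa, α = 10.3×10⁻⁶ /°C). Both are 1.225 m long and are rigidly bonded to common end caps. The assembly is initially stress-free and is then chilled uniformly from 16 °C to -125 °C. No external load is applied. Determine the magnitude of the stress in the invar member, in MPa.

σ ≈ 56.1 MPa (compressive)

Equilibrium of a rigid end plate with no external load gives equal and opposite internal forces ±P in the two members. Since α_{cast iron} > α_{invar}, cooling drives the cast iron into tension and the invar into compression.
Compatibility of the two members (thermal + elastic change equal): (α₁ − α₂)ΔT = P·[1/(A₁E₁) + 1/(A₂E₂)].
|α₁ − α₂|·ΔT = 8.4×10⁻⁶ × 141 = 0.001184.
1/(A₁E₁) + 1/(A₂E₂) = 1/(2175×144×10³) + 1/(1300×118×10³) = 9.712×10⁻⁹ N⁻¹.
P = 0.001184 / 9.712×10⁻⁹ = 122000 N = 122 kN.
σ_{invar} = P/A₁ = 122000/2175 = 56.07 MPa, compressive.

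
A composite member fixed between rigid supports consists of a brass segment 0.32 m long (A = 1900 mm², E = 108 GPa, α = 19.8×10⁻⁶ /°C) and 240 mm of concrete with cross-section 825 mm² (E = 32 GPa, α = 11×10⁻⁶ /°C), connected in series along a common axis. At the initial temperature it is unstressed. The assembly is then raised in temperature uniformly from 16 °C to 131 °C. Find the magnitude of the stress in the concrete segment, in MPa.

σ ≈ 117 MPa (compressive)

Free thermal expansion of the whole bar: Σ αᵢΔT Lᵢ = 19.8×10⁻⁶×115×320 + 11×10⁻⁶×115×240 = 1.032 mm.
The rigid supports impose zero overall length change; the single axial force P common to all segments must satisfy P Σ Lᵢ/(AᵢEᵢ) = δ_free.
Σ Lᵢ/(AᵢEᵢ) = 320/(1900×108×10³) + 240/(825×32×10³) = 1.065×10⁻⁵ mm/N.
Hence P = δ_free / Σ(L/AE) = 1.032/1.065×10⁻⁵ = 96.92 kN (compressive).
σ_{concrete} = P / A = 96920 / 825 = 117.5 MPa.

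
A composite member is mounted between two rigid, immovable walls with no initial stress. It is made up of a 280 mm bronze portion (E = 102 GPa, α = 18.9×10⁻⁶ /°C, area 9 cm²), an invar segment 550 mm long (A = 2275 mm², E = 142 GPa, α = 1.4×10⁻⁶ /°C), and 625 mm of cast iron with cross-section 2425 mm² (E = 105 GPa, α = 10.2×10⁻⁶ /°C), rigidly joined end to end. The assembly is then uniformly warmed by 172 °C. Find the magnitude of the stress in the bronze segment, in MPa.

σ ≈ 330 MPa (compressive)

If the supports were absent, the total length change would be Σ αᵢΔT Lᵢ = 18.9×10⁻⁶×172×280 + 1.4×10⁻⁶×172×550 + 10.2×10⁻⁶×172×625 = 2.139 mm.
The walls prevent any net length change, so an axial force P (same in every segment) develops. Compatibility: P · Σ Lᵢ/(AᵢEᵢ) = δ_free.
Σ Lᵢ/(AᵢEᵢ) = 280/(900×102×10³) + 550/(2275×142×10³) + 625/(2425×105×10³) = 7.207×10⁻⁶ mm/N.
So P = 2.139 / 7.207×10⁻⁶ = 296.8 kN, compressive.
σ_{bronze} = P / A = 296800 / 900 = 329.8 MPa.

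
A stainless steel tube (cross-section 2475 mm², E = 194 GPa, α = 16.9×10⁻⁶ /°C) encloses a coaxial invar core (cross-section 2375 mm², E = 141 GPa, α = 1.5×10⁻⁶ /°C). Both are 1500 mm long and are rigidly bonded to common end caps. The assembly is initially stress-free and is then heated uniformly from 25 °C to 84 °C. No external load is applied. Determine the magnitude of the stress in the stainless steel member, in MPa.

Equilibrium of a rigid end plate with no external load gives equal and opposite internal forces ±P in the two members. Since α_{stainless steel} > α_{invar}, heating drives the stainless steel into compression and the invar into tension.
Compatibility of the two members (thermal + elastic change equal): (α₁ − α₂)ΔT = P·[1/(A₁E₁) + 1/(A₂E₂)].
|α₁ − α₂|·ΔT = 15.4×10⁻⁶ × 59 = 0.0009086.
1/(A₁E₁) + 1/(A₂E₂) = 1/(2475×194×10³) + 1/(2375×141×10³) = 5.069×10⁻⁹ N⁻¹.
So P = 0.0009086 / 5.069×10⁻⁹ = 179.3 kN.
σ_{stainless steel} = P/A₁ = 179300/2475 = 72.42 MPa, compressive.

σ ≈ 72.4 MPa (compressive)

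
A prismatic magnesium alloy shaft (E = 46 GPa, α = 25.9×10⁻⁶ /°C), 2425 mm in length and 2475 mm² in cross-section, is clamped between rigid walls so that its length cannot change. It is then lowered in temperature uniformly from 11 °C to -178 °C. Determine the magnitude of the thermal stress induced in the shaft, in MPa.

The supports are rigid, so the total axial strain is zero. The restrained thermal strain is ε = αΔT = 25.9×10⁻⁶ × 189 = 4895.1×10⁻⁶.
σ = EαΔT = 46×10³ × 25.9×10⁻⁶ × 189 = 225.2 MPa (tensile; the shaft is trying to contract).

σ ≈ 225 MPa (tensile)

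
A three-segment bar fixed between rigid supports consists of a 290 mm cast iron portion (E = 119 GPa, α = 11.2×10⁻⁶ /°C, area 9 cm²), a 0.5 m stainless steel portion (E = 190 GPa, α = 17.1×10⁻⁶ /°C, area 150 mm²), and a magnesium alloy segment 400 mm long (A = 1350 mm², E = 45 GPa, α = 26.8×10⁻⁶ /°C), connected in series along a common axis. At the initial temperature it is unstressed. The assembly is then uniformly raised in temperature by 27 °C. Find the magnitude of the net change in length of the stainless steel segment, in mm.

|ΔL| ≈ 0.167 mm

If the supports were absent, the total length change would be Σ αᵢΔT Lᵢ = 11.2×10⁻⁶×27×290 + 17.1×10⁻⁶×27×500 + 26.8×10⁻⁶×27×400 = 0.608 mm.
The rigid supports impose zero overall length change; the single axial force P common to all segments must satisfy P Σ Lᵢ/(AᵢEᵢ) = δ_free.
Σ Lᵢ/(AᵢEᵢ) = 290/(900×119×10³) + 500/(150×190×10³) + 400/(1350×45×10³) = 2.684×10⁻⁵ mm/N.
P = 0.608 / 2.684×10⁻⁵ = 22660 N = 22.66 kN, compressive.
For the stainless steel segment, free thermal change = 17.1×10⁻⁶×27×500 = 0.2309 mm and elastic change from P = 22660×500/(150×190×10³) = 0.3975 mm; these oppose, so the net change is 0.167 mm (segment shortens).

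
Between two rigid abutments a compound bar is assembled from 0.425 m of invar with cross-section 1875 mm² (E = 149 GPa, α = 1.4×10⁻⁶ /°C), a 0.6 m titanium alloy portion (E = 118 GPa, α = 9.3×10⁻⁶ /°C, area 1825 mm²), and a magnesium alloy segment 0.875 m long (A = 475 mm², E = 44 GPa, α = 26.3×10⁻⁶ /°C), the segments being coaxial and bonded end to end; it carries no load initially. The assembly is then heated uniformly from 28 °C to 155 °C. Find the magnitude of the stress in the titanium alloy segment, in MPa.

σ ≈ 44 MPa (compressive)

With the walls removed the bar would change length by δ_free = Σ αᵢΔT Lᵢ = 1.4×10⁻⁶×127×425 + 9.3×10⁻⁶×127×600 + 26.3×10⁻⁶×127×875 = 3.707 mm.
The rigid supports impose zero overall length change; the single axial force P common to all segments must satisfy P Σ Lᵢ/(AᵢEᵢ) = δ_free.
Σ Lᵢ/(AᵢEᵢ) = 425/(1875×149×10³) + 600/(1825×118×10³) + 875/(475×44×10³) = 4.617×10⁻⁵ mm/N.
Hence P = δ_free / Σ(L/AE) = 3.707/4.617×10⁻⁵ = 80.28 kN (compressive).
σ_{titanium alloy} = P / A = 80280 / 1825 = 43.99 MPa.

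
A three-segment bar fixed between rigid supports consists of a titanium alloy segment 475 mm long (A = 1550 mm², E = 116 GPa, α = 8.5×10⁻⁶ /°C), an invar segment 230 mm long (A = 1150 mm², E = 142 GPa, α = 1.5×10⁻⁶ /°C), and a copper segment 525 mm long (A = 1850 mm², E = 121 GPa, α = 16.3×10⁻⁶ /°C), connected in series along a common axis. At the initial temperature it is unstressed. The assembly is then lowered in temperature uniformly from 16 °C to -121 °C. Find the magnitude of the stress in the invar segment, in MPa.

σ ≈ 241 MPa (tensile)

Free thermal contraction of the whole bar: Σ αᵢΔT Lᵢ = 8.5×10⁻⁶×137×475 + 1.5×10⁻⁶×137×230 + 16.3×10⁻⁶×137×525 = 1.773 mm.
The rigid supports impose zero overall length change; the single axial force P common to all segments must satisfy P Σ Lᵢ/(AᵢEᵢ) = δ_free.
The series flexibility is Σ Lᵢ/(AᵢEᵢ) = 475/(1550×116×10³) + 230/(1150×142×10³) + 525/(1850×121×10³) = 6.396×10⁻⁶ mm/N.
P = 1.773 / 6.396×10⁻⁶ = 277200 N = 277.2 kN, tensile.
σ_{invar} = P / A = 277200 / 1150 = 241 MPa.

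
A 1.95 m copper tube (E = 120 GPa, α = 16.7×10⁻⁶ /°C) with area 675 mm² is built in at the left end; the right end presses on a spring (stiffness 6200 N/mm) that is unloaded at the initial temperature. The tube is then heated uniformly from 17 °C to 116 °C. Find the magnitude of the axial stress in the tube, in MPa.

σ ≈ 25.8 MPa (compressive)

If the spring were absent the tube would lengthen by αΔT L = 16.7×10⁻⁶ × 99 × 1950 = 3.224 mm.
With a force P in the spring, the elastic change of the tube is PL/(AE) and that of the spring is P/k; compatibility requires their sum to equal δ_free.
P [ L/(AE) + 1/k ] = δ_free → P [ 1950/(675×120×10³) + 1/(6200) ] = 3.224.
P = 3.224 / 0.0001854 = 17390 N.
σ = P/A = 17390/675 = 25.77 MPa.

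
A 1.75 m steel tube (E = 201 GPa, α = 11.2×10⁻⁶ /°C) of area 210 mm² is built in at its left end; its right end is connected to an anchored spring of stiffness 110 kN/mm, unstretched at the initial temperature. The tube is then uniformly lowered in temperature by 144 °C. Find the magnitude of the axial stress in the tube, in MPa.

σ ≈ 266 MPa (tensile)

If the spring were absent the tube would shorten by αΔT L = 11.2×10⁻⁶ × 144 × 1750 = 2.822 mm.
Let P be the tensile force in the spring. The tube extends elastically by PL/(AE) and the spring stretches by P/k; together these equal δ_free.
P [ L/(AE) + 1/k ] = δ_free → P [ 1750/(210×201×10³) + 1/(110×10³) ] = 2.822.
P = 2.822 / 5.055×10⁻⁵ = 55830 N.
σ = P/A = 55830/210 = 265.9 MPa.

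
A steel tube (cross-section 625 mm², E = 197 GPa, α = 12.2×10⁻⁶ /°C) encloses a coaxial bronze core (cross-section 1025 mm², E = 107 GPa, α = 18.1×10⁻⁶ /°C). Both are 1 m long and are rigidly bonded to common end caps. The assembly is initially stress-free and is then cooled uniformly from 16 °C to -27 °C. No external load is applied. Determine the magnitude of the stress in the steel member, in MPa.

σ ≈ 23.5 MPa (compressive)

The bronze has the larger α, so on cooling it would change length more than the steel if both were free. The rigid plates force a common final length, so the bronze is put into tension and the steel into compression, with equal and opposite forces P (no external load).
Compatibility of the two members (thermal + elastic change equal): (α₁ − α₂)ΔT = P·[1/(A₁E₁) + 1/(A₂E₂)].
|α₁ − α₂|·ΔT = 5.9×10⁻⁶ × 43 = 0.0002537.
1/(A₁E₁) + 1/(A₂E₂) = 1/(625×197×10³) + 1/(1025×107×10³) = 1.724×10⁻⁸ N⁻¹.
So P = 0.0002537 / 1.724×10⁻⁸ = 14.72 kN.
σ_{steel} = P/A₁ = 14720/625 = 23.55 MPa, compressive.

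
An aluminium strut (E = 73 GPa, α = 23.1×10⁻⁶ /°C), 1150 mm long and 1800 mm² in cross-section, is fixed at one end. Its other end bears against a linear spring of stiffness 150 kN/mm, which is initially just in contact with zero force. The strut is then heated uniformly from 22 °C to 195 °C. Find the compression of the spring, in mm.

If the spring were absent the strut would lengthen by αΔT L = 23.1×10⁻⁶ × 173 × 1150 = 4.596 mm.
Let P be the compressive force at the spring. The strut shortens elastically by PL/(AE) and the spring compresses by P/k; together these equal δ_free.
So P = δ_free / [L/(AE) + 1/k] = 4.596 / [ 1150/(1800×73×10³) + 1/(150×10³) ].
P = 4.596 / 1.542×10⁻⁵ = 298100 N.
Spring compression = P/k = 298100/(150×10³) = 1.987 mm.

δ ≈ 1.99 mm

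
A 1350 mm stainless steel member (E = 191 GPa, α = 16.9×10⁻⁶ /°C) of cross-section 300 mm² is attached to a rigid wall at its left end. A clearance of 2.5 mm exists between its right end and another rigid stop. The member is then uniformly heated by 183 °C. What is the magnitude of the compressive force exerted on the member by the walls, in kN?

P ≈ 71.1 kN

Unrestrained expansion: δ_free = αΔT L = 16.9×10⁻⁶ × 183 × 1350 = 4.175 mm.
This exceeds the 2.5 mm gap, so the wall pushes back. The portion of expansion that must be recovered elastically is δ_free − gap = 4.175 − 2.5 = 1.675 mm.
So σ = E(δ_free − g)/L = 191×10³ × 1.675/1350 = 237 MPa.
Force on the wall = σA = 237 × 300 mm² = 71.1 kN.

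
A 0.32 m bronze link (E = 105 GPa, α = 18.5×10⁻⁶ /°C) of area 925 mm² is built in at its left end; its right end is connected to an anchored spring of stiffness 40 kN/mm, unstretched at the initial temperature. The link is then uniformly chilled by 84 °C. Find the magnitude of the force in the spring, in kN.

Free thermal contraction: δ_free = αΔT L = 18.5×10⁻⁶ × 84 × 320 = 0.4973 mm.
With a force P in the spring, the elastic change of the link is PL/(AE) and that of the spring is P/k; compatibility requires their sum to equal δ_free.
So P = δ_free / [L/(AE) + 1/k] = 0.4973 / [ 320/(925×105×10³) + 1/(40×10³) ].
P = 0.4973 / 2.829×10⁻⁵ = 17580 N.

P ≈ 17.6 kN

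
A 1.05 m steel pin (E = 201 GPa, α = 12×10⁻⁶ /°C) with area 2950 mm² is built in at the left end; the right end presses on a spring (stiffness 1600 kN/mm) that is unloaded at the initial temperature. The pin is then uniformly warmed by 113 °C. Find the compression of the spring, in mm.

δ ≈ 0.371 mm

Free thermal expansion: δ_free = αΔT L = 12×10⁻⁶ × 113 × 1050 = 1.424 mm.
With a force P in the spring, the elastic change of the pin is PL/(AE) and that of the spring is P/k; compatibility requires their sum to equal δ_free.
So P = δ_free / [L/(AE) + 1/k] = 1.424 / [ 1050/(2950×201×10³) + 1/(1600×10³) ].
P = 1.424 / 2.396×10⁻⁶ = 594300 N.
Spring compression = P/k = 594300/(1600×10³) = 0.3714 mm.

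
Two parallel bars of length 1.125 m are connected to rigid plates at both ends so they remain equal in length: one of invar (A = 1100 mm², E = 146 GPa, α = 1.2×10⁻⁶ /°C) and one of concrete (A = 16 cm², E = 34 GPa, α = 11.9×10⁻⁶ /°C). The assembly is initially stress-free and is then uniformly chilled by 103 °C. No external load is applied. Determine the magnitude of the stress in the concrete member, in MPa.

σ ≈ 28 MPa (tensile)

Both members must finish at the same length. With the larger α, the concrete tends to over-contract; the plates restrain it, putting the concrete in tension and the invar in compression. With no external load the two internal forces are equal and opposite, magnitude P.
Setting the final lengths equal and cancelling L: (α₁ − α₂)ΔT = P/(A₁E₁) + P/(A₂E₂).
|α₁ − α₂|·ΔT = 10.7×10⁻⁶ × 103 = 0.001102.
1/(A₁E₁) + 1/(A₂E₂) = 1/(1100×146×10³) + 1/(1600×34×10³) = 2.461×10⁻⁸ N⁻¹.
So P = 0.001102 / 2.461×10⁻⁸ = 44.78 kN.
σ_{concrete} = P/A₂ = 44780/1600 = 27.99 MPa, tensile.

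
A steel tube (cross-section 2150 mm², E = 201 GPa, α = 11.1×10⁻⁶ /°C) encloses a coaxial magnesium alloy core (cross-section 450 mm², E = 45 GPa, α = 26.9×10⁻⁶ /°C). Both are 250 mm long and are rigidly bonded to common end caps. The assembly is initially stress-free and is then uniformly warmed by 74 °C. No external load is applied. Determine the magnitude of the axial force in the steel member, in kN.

P ≈ 22.6 kN (tensile in the steel)

Equilibrium of a rigid end plate with no external load gives equal and opposite internal forces ±P in the two members. Since α_{magnesium alloy} > α_{steel}, heating drives the magnesium alloy into compression and the steel into tension.
Equating the net (thermal + elastic) strains gives |α₁ − α₂|·ΔT = P·[1/(A₁E₁) + 1/(A₂E₂)].
|α₁ − α₂|·ΔT = 15.8×10⁻⁶ × 74 = 0.001169.
1/(A₁E₁) + 1/(A₂E₂) = 1/(2150×201×10³) + 1/(450×45×10³) = 5.17×10⁻⁸ N⁻¹.
So P = 0.001169 / 5.17×10⁻⁸ = 22.62 kN.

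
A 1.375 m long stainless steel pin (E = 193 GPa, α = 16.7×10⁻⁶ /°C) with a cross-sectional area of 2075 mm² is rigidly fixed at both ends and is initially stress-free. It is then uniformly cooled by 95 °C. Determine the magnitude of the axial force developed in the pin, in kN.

P ≈ 635 kN (tensile)

Full restraint means ε = 0, so the stress is σ = EαΔT = 193×10³ × 16.7×10⁻⁶ × 95 = 306.2 MPa.
P = AEαΔT = 2075 × 193×10³ × 16.7×10⁻⁶ × 95 = 635.4 kN (tensile).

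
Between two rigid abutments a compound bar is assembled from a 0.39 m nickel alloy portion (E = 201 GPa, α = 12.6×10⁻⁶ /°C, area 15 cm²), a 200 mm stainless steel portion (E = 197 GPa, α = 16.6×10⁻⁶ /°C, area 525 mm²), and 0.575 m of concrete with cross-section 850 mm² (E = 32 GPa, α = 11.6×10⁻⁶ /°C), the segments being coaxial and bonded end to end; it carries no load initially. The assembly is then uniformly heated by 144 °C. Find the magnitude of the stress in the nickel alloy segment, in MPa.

σ ≈ 58.7 MPa (compressive)

Free thermal expansion of the whole bar: Σ αᵢΔT Lᵢ = 12.6×10⁻⁶×144×390 + 16.6×10⁻⁶×144×200 + 11.6×10⁻⁶×144×575 = 2.146 mm.
The walls prevent any net length change, so an axial force P (same in every segment) develops. Compatibility: P · Σ Lᵢ/(AᵢEᵢ) = δ_free.
Σ Lᵢ/(AᵢEᵢ) = 390/(1500×201×10³) + 200/(525×197×10³) + 575/(850×32×10³) = 2.437×10⁻⁵ mm/N.
P = 2.146 / 2.437×10⁻⁵ = 88080 N = 88.08 kN, compressive.
σ_{nickel alloy} = P / A = 88080 / 1500 = 58.72 MPa.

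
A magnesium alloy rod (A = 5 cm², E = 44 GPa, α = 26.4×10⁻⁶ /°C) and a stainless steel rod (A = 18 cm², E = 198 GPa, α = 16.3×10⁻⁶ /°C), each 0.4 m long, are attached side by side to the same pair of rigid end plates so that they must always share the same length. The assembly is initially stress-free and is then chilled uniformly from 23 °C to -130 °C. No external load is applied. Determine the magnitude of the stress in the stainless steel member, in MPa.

Equilibrium of a rigid end plate with no external load gives equal and opposite internal forces ±P in the two members. Since α_{magnesium alloy} > α_{stainless steel}, cooling drives the magnesium alloy into tension and the stainless steel into compression.
Compatibility of the two members (thermal + elastic change equal): (α₁ − α₂)ΔT = P·[1/(A₁E₁) + 1/(A₂E₂)].
|α₁ − α₂|·ΔT = 10.1×10⁻⁶ × 153 = 0.001545.
1/(A₁E₁) + 1/(A₂E₂) = 1/(500×44×10³) + 1/(1800×198×10³) = 4.826×10⁻⁸ N⁻¹.
So P = 0.001545 / 4.826×10⁻⁸ = 32.02 kN.
σ_{stainless steel} = P/A₂ = 32020/1800 = 17.79 MPa, compressive.

σ ≈ 17.8 MPa (compressive)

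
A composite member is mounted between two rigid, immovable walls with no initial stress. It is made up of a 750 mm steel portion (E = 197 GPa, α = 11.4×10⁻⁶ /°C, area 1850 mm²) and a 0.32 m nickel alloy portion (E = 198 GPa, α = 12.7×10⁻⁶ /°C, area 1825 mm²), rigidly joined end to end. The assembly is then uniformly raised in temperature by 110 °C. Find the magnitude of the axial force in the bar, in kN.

If the supports were absent, the total length change would be Σ αᵢΔT Lᵢ = 11.4×10⁻⁶×110×750 + 12.7×10⁻⁶×110×320 = 1.388 mm.
Since the ends are fixed, an axial force P builds up, equal in every segment, with P · Σ Lᵢ/(AᵢEᵢ) = δ_free.
Σ Lᵢ/(AᵢEᵢ) = 750/(1850×197×10³) + 320/(1825×198×10³) = 2.943×10⁻⁶ mm/N.
So P = 1.388 / 2.943×10⁻⁶ = 471.4 kN, compressive.

P ≈ 471 kN (compressive)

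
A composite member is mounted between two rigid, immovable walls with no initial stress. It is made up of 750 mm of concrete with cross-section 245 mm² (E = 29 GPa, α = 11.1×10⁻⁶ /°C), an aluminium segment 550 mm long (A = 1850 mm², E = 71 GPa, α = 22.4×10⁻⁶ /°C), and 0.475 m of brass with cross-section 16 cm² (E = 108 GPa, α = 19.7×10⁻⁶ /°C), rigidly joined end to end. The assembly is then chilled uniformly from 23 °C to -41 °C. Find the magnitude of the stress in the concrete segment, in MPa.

With the walls removed the bar would change length by δ_free = Σ αᵢΔT Lᵢ = 11.1×10⁻⁶×64×750 + 22.4×10⁻⁶×64×550 + 19.7×10⁻⁶×64×475 = 1.92 mm.
Since the ends are fixed, an axial force P builds up, equal in every segment, with P · Σ Lᵢ/(AᵢEᵢ) = δ_free.
The series flexibility is Σ Lᵢ/(AᵢEᵢ) = 750/(245×29×10³) + 550/(1850×71×10³) + 475/(1600×108×10³) = 0.0001125 mm/N.
So P = 1.92 / 0.0001125 = 17.07 kN, tensile.
σ_{concrete} = P / A = 17070 / 245 = 69.67 MPa.

σ ≈ 69.7 MPa (tensile)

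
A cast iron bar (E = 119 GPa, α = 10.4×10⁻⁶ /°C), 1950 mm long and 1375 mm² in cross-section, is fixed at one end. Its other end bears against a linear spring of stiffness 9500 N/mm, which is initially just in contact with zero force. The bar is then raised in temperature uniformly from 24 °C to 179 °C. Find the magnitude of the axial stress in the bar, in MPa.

σ ≈ 19.5 MPa (compressive)

Free thermal expansion: δ_free = αΔT L = 10.4×10⁻⁶ × 155 × 1950 = 3.143 mm.
With a force P in the spring, the elastic change of the bar is PL/(AE) and that of the spring is P/k; compatibility requires their sum to equal δ_free.
So P = δ_free / [L/(AE) + 1/k] = 3.143 / [ 1950/(1375×119×10³) + 1/(9500) ].
P = 3.143 / 0.0001172 = 26830 N.
σ = P/A = 26830/1375 = 19.51 MPa.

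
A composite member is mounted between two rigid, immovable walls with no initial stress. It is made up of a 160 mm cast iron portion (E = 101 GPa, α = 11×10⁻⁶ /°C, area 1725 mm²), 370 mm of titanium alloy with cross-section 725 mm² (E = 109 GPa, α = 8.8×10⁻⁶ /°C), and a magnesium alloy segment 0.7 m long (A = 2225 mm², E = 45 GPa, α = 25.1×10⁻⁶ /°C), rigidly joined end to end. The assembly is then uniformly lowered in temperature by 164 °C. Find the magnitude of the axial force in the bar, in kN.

P ≈ 294 kN (tensile)

With the walls removed the bar would change length by δ_free = Σ αᵢΔT Lᵢ = 11×10⁻⁶×164×160 + 8.8×10⁻⁶×164×370 + 25.1×10⁻⁶×164×700 = 3.704 mm.
The rigid supports impose zero overall length change; the single axial force P common to all segments must satisfy P Σ Lᵢ/(AᵢEᵢ) = δ_free.
The series flexibility is Σ Lᵢ/(AᵢEᵢ) = 160/(1725×101×10³) + 370/(725×109×10³) + 700/(2225×45×10³) = 1.259×10⁻⁵ mm/N.
So P = 3.704 / 1.259×10⁻⁵ = 294.2 kN, tensile.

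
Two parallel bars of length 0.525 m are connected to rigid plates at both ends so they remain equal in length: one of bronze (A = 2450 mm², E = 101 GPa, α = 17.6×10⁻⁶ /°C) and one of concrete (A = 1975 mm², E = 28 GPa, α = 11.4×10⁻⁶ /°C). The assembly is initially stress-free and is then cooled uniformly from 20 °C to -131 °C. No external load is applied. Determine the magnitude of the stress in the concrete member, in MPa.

Equilibrium of a rigid end plate with no external load gives equal and opposite internal forces ±P in the two members. Since α_{bronze} > α_{concrete}, cooling drives the bronze into tension and the concrete into compression.
Compatibility of the two members (thermal + elastic change equal): (α₁ − α₂)ΔT = P·[1/(A₁E₁) + 1/(A₂E₂)].
|α₁ − α₂|·ΔT = 6.2×10⁻⁶ × 151 = 0.0009362.
1/(A₁E₁) + 1/(A₂E₂) = 1/(2450×101×10³) + 1/(1975×28×10³) = 2.212×10⁻⁸ N⁻¹.
P = 0.0009362 / 2.212×10⁻⁸ = 42320 N = 42.32 kN.
σ_{concrete} = P/A₂ = 42320/1975 = 21.43 MPa, compressive.

σ ≈ 21.4 MPa (compressive)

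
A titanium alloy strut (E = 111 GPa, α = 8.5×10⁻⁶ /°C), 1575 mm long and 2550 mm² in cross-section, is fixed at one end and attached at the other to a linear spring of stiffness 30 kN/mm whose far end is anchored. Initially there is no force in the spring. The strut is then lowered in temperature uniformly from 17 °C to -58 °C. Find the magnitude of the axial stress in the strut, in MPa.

The unrestrained thermal change is αΔT L = 8.5×10⁻⁶ × 75 × 1575 = 1.004 mm.
With a force P in the spring, the elastic change of the strut is PL/(AE) and that of the spring is P/k; compatibility requires their sum to equal δ_free.
So P = δ_free / [L/(AE) + 1/k] = 1.004 / [ 1575/(2550×111×10³) + 1/(30×10³) ].
P = 1.004 / 3.89×10⁻⁵ = 25810 N.
σ = P/A = 25810/2550 = 10.12 MPa.

σ ≈ 10.1 MPa (tensile)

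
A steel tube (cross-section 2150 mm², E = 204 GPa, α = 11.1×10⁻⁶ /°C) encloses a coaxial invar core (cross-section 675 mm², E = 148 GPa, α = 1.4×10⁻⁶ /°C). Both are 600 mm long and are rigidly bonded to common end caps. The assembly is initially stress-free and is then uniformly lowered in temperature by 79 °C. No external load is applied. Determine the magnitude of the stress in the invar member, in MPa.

σ ≈ 92.4 MPa (compressive)

Equilibrium of a rigid end plate with no external load gives equal and opposite internal forces ±P in the two members. Since α_{steel} > α_{invar}, cooling drives the steel into tension and the invar into compression.
Setting the final lengths equal and cancelling L: (α₁ − α₂)ΔT = P/(A₁E₁) + P/(A₂E₂).
|α₁ − α₂|·ΔT = 9.7×10⁻⁶ × 79 = 0.0007663.
1/(A₁E₁) + 1/(A₂E₂) = 1/(2150×204×10³) + 1/(675×148×10³) = 1.229×10⁻⁸ N⁻¹.
P = 0.0007663 / 1.229×10⁻⁸ = 62350 N = 62.35 kN.
σ_{invar} = P/A₂ = 62350/675 = 92.37 MPa, compressive.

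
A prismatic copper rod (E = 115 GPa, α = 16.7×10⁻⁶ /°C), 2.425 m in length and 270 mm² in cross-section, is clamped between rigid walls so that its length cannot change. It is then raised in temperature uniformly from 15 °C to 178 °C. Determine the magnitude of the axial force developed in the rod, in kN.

P ≈ 84.5 kN (compressive)

Full restraint means ε = 0, so the stress is σ = EαΔT = 115×10³ × 16.7×10⁻⁶ × 163 = 313 MPa.
Axial force P = σA = 313 × 270 = 84520 N = 84.52 kN, compressive.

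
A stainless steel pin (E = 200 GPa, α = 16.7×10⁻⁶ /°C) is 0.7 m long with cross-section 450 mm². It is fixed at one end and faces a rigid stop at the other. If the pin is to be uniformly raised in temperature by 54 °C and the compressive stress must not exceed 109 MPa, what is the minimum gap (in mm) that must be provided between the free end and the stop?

Free expansion if unrestrained: δ_free = αΔT L = 16.7×10⁻⁶ × 54 × 700 = 0.6313 mm.
At the allowable stress the elastic shortening the wall may impose is σL/E = 109 × 700 / (200×10³) = 0.3815 mm.
So the gap has to take up the difference, g_min = δ_free − σL/E = 0.6313 − 0.3815 = 0.2498 mm.

g ≈ 0.25 mm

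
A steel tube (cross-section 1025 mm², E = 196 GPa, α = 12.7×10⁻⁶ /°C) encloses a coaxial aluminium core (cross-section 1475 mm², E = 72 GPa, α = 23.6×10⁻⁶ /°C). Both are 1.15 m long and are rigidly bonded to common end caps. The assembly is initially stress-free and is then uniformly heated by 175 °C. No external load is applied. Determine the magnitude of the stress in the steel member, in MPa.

σ ≈ 129 MPa (tensile)

The aluminium has the larger α, so on heating it would change length more than the steel if both were free. The rigid plates force a common final length, so the aluminium is put into compression and the steel into tension, with equal and opposite forces P (no external load).
Equating the net (thermal + elastic) strains gives |α₁ − α₂|·ΔT = P·[1/(A₁E₁) + 1/(A₂E₂)].
|α₁ − α₂|·ΔT = 10.9×10⁻⁶ × 175 = 0.001908.
1/(A₁E₁) + 1/(A₂E₂) = 1/(1025×196×10³) + 1/(1475×72×10³) = 1.439×10⁻⁸ N⁻¹.
So P = 0.001908 / 1.439×10⁻⁸ = 132.5 kN.
σ_{steel} = P/A₁ = 132500/1025 = 129.3 MPa, tensile.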